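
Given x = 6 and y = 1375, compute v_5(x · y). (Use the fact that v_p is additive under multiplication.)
v_5(8250) = 3

v_p(x) = 0 (factor: 6 = 5^0 · 6); v_p(y) = 3 (factor: 1375 = 5^3 · 11). Additivity: v_p(xy) = v_p(x) + v_p(y) = 0 + 3 = 3. (Direct check: xy = 8250 = 5^3 · (66).)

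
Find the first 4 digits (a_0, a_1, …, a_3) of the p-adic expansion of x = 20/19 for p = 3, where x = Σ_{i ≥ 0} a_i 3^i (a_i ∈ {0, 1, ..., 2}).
(a_0, …, a_3) = (2, 0, 1, 2)

v_3(20/19) = 0 (numerator and denominator both coprime to 3), so x ∈ ℤ_3^×. Compute digits iteratively via a_i = x_i mod 3, x_{i+1} = (x_i − a_i)/3, with x_0 = x:
  x_0 = 20/19;  a_0 = 2;  x_1 = (x_0 − 2)/3 = -6/19
  x_1 = -6/19;  a_1 = 0;  x_2 = (x_1 − 0)/3 = -2/19
  x_2 = -2/19;  a_2 = 1;  x_3 = (x_2 − 1)/3 = -7/19
  x_3 = -7/19;  a_3 = 2;  x_4 = (x_3 − 2)/3 = -15/19
Digits: (2, 0, 1, 2).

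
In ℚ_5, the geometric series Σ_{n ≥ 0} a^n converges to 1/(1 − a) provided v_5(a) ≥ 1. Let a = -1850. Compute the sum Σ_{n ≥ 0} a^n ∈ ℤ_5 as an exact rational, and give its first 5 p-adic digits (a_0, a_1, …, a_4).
Σ a^n = 1/(1 − a) = 1/1851;  first 5 digits = (1, 0, 1, 0, 3)

v_5(a) = 2 ≥ 1, so the series converges in ℤ_5 to 1/(1 − a) = 1/(1 − (-1850)) = 1/1851. Expand this rational in ℤ_5: compute digits iteratively via d_i = x_i mod 5, x_{i+1} = (x_i − d_i)/5. The first 5 digits are (1, 0, 1, 0, 3).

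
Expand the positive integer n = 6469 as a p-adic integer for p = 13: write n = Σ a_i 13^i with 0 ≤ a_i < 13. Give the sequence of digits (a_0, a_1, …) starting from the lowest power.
(a_0, a_1, …) = (8, 3, 12, 2)

Repeated division by 13 gives the digits low-to-high: 6469 = 8 + 3·13^1 + 12·13^2 + 2·13^3. Digit sequence: (8, 3, 12, 2).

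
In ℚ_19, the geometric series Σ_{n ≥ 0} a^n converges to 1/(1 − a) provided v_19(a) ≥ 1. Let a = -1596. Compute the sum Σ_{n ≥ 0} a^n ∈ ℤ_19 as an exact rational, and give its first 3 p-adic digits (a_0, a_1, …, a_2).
Σ a^n = 1/(1 − a) = 1/1597;  first 3 digits = (1, 11, 2)

v_19(a) = 1 ≥ 1, so the series converges in ℤ_19 to 1/(1 − a) = 1/(1 − (-1596)) = 1/1597. Expand this rational in ℤ_19: compute digits iteratively via d_i = x_i mod 19, x_{i+1} = (x_i − d_i)/19. The first 3 digits are (1, 11, 2).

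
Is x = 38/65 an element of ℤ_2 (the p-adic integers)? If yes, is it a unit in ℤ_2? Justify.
x ∈ ℤ_2 but not a unit; v_2(x) = 1 > 0

ℤ_2 = {x ∈ ℚ_2 : v_2(x) ≥ 0} and ℤ_2^× = {x ∈ ℤ_2 : v_2(x) = 0}. Here v_2(38/65) = v_2(num) − v_2(den) = 1; compare against these criteria.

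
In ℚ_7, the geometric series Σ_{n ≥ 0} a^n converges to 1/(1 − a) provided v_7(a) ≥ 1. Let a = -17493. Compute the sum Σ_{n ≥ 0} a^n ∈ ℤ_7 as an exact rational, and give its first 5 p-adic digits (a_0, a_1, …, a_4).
Σ a^n = 1/(1 − a) = 1/17494;  first 5 digits = (1, 0, 0, 5, 6)

v_7(a) = 3 ≥ 1, so the series converges in ℤ_7 to 1/(1 − a) = 1/(1 − (-17493)) = 1/17494. Expand this rational in ℤ_7: compute digits iteratively via d_i = x_i mod 7, x_{i+1} = (x_i − d_i)/7. The first 5 digits are (1, 0, 0, 5, 6).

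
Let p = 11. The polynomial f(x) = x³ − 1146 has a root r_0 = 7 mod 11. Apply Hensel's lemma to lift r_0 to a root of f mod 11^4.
r_3 = 11612 (mod 14641)

Hensel: r_{i+1} = r_i − f(r_i)/f′(r_i) mod 11^{i+2}, where f′(x) = 3x². Iterate:
  r_0 = 7 (mod 11)
  r_1 = 117 (mod 121)
  r_2 = 964 (mod 1331)
  r_3 = 11612 (mod 14641)
Final: r = 11612 with f(r) ≡ 0 mod 11^4.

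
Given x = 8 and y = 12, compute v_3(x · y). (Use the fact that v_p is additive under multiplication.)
v_3(96) = 1

v_p(x) = 0 (factor: 8 = 3^0 · 8); v_p(y) = 1 (factor: 12 = 3^1 · 4). Additivity: v_p(xy) = v_p(x) + v_p(y) = 0 + 1 = 1. (Direct check: xy = 96 = 3^1 · (32).)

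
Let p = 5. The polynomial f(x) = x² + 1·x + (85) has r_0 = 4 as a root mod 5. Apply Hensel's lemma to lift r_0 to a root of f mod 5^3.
r_2 = 59 (mod 125)

Hensel: r_{i+1} = r_i − f(r_i)·(f′(r_i))^{-1} mod 5^{i+2}, f′(x) = 2x + 1. Iterate:
  r_0 = 4 (mod 5)
  r_1 = 9 (mod 25)
  r_2 = 59 (mod 125)
Final: r = 59 satisfies f(r) ≡ 0 mod 5^3.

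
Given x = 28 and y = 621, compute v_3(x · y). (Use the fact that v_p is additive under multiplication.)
v_3(17388) = 3

v_p(x) = 0 (factor: 28 = 3^0 · 28); v_p(y) = 3 (factor: 621 = 3^3 · 23). Additivity: v_p(xy) = v_p(x) + v_p(y) = 0 + 3 = 3. (Direct check: xy = 17388 = 3^3 · (644).)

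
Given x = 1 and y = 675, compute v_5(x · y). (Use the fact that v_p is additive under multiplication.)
v_5(675) = 2

v_p(x) = 0 (factor: 1 = 5^0 · 1); v_p(y) = 2 (factor: 675 = 5^2 · 27). Additivity: v_p(xy) = v_p(x) + v_p(y) = 0 + 2 = 2. (Direct check: xy = 675 = 5^2 · (27).)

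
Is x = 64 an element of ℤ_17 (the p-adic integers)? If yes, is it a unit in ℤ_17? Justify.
x ∈ ℤ_17^× (unit); v_17(x) = 0

ℤ_17 = {x ∈ ℚ_17 : v_17(x) ≥ 0} and ℤ_17^× = {x ∈ ℤ_17 : v_17(x) = 0}. Here v_17(64) = v_17(num) − v_17(den) = 0; compare against these criteria.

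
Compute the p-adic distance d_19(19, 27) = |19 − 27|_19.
d_19(19, 27) = 1

Step 1 — x − y = 19 − 27 = -8. Step 2 — v_19(-8) = 0 (factor: -8 = −(19^0 · 8); the sign does not affect v_p). Step 3 — |x − y|_19 = 19^{0} = 1.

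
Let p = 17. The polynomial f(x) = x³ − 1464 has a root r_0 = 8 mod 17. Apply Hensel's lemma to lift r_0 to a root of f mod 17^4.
r_3 = 4071 (mod 83521)

Hensel: r_{i+1} = r_i − f(r_i)/f′(r_i) mod 17^{i+2}, where f′(x) = 3x². Iterate:
  r_0 = 8 (mod 17)
  r_1 = 25 (mod 289)
  r_2 = 4071 (mod 4913)
  r_3 = 4071 (mod 83521)
Final: r = 4071 with f(r) ≡ 0 mod 17^4.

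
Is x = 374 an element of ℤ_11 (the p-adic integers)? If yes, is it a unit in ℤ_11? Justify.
x ∈ ℤ_11 but not a unit; v_11(x) = 1 > 0

ℤ_11 = {x ∈ ℚ_11 : v_11(x) ≥ 0} and ℤ_11^× = {x ∈ ℤ_11 : v_11(x) = 0}. Here v_11(374) = v_11(num) − v_11(den) = 1; compare against these criteria.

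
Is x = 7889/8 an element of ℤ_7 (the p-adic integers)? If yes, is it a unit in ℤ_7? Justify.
x ∈ ℤ_7 but not a unit; v_7(x) = 3 > 0

ℤ_7 = {x ∈ ℚ_7 : v_7(x) ≥ 0} and ℤ_7^× = {x ∈ ℤ_7 : v_7(x) = 0}. Here v_7(7889/8) = v_7(num) − v_7(den) = 3; compare against these criteria.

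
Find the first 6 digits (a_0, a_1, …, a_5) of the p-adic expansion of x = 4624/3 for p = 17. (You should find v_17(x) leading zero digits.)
(a_0, …, a_5) = (0, 0, 11, 11, 5, 11)

v_17(4624/3) = 2, so a_0 = ... = a_1 = 0. Factor out: x = 17^2 · u with u = 16/3 a unit in ℤ_17. Expand u iteratively via a_{v+i} = u_i mod 17, u_{i+1} = (u_i − a_{v+i})/17:
  u_0 = 16/3;  a_2 = 11;  u_1 = (u_0 − 11)/17 = -1/3
  u_1 = -1/3;  a_3 = 11;  u_2 = (u_1 − 11)/17 = -2/3
  u_2 = -2/3;  a_4 = 5;  u_3 = (u_2 − 5)/17 = -1/3
  u_3 = -1/3;  a_5 = 11;  u_4 = (u_3 − 11)/17 = -2/3
Digits: (0, 0, 11, 11, 5, 11).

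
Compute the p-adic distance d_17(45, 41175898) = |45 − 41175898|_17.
d_17(45, 41175898) = 1/1419857

Step 1 — x − y = 45 − 41175898 = -41175853. Step 2 — v_17(-41175853) = 5 (factor: -41175853 = −(17^5 · 29); the sign does not affect v_p). Step 3 — |x − y|_17 = 17^{-5} = 1/1419857.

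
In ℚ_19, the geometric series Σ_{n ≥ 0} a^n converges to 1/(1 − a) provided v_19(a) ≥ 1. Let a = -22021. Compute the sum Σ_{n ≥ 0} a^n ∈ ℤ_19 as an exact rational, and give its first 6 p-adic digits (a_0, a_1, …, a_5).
Σ a^n = 1/(1 − a) = 1/22022;  first 6 digits = (1, 0, 15, 15, 15, 5)

v_19(a) = 2 ≥ 1, so the series converges in ℤ_19 to 1/(1 − a) = 1/(1 − (-22021)) = 1/22022. Expand this rational in ℤ_19: compute digits iteratively via d_i = x_i mod 19, x_{i+1} = (x_i − d_i)/19. The first 6 digits are (1, 0, 15, 15, 15, 5).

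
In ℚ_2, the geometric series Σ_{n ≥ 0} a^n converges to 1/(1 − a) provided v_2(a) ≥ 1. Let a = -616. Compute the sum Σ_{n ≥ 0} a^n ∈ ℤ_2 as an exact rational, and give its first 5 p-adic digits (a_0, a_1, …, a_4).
Σ a^n = 1/(1 − a) = 1/617;  first 5 digits = (1, 0, 0, 1, 1)

v_2(a) = 3 ≥ 1, so the series converges in ℤ_2 to 1/(1 − a) = 1/(1 − (-616)) = 1/617. Expand this rational in ℤ_2: compute digits iteratively via d_i = x_i mod 2, x_{i+1} = (x_i − d_i)/2. The first 5 digits are (1, 0, 0, 1, 1).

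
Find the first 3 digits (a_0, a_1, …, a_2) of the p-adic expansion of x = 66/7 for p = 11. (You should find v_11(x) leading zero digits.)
(a_0, …, a_2) = (0, 4, 6)

v_11(66/7) = 1, so a_0 = ... = a_0 = 0. Factor out: x = 11^1 · u with u = 6/7 a unit in ℤ_11. Expand u iteratively via a_{v+i} = u_i mod 11, u_{i+1} = (u_i − a_{v+i})/11:
  u_0 = 6/7;  a_1 = 4;  u_1 = (u_0 − 4)/11 = -2/7
  u_1 = -2/7;  a_2 = 6;  u_2 = (u_1 − 6)/11 = -4/7
Digits: (0, 4, 6).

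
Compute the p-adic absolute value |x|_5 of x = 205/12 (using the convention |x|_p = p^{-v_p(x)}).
|205/12|_5 = 1/5

Step 1 — compute v_5(x) by factoring powers of 5 out of the numerator and denominator: v_5(205/12) = 1. Step 2 — apply |x|_p = p^{-v_p(x)} = 5^{-1} = 1/5.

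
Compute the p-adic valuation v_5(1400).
v_5(1400) = 2

v_5(n) is the largest exponent k such that 5^k divides n. Factor out: 1400 = 5^2 · 56. (Sign doesn't affect v_p.) So v_5(1400) = 2.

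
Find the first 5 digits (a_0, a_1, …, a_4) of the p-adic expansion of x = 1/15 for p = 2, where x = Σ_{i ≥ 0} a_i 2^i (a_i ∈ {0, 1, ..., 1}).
(a_0, …, a_4) = (1, 1, 1, 1, 0)

v_2(1/15) = 0 (numerator and denominator both coprime to 2), so x ∈ ℤ_2^×. Compute digits iteratively via a_i = x_i mod 2, x_{i+1} = (x_i − a_i)/2, with x_0 = x:
  x_0 = 1/15;  a_0 = 1;  x_1 = (x_0 − 1)/2 = -7/15
  x_1 = -7/15;  a_1 = 1;  x_2 = (x_1 − 1)/2 = -11/15
  x_2 = -11/15;  a_2 = 1;  x_3 = (x_2 − 1)/2 = -13/15
  x_3 = -13/15;  a_3 = 1;  x_4 = (x_3 − 1)/2 = -14/15
  x_4 = -14/15;  a_4 = 0;  x_5 = (x_4 − 0)/2 = -7/15
Digits: (1, 1, 1, 1, 0).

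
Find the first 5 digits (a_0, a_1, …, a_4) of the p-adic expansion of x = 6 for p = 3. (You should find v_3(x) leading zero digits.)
(a_0, …, a_4) = (0, 2, 0, 0, 0)

v_3(6) = 1, so a_0 = ... = a_0 = 0. Factor out: x = 3^1 · u with u = 2 a unit in ℤ_3. Expand u iteratively via a_{v+i} = u_i mod 3, u_{i+1} = (u_i − a_{v+i})/3:
  u_0 = 2;  a_1 = 2;  u_1 = (u_0 − 2)/3 = 0
  u_1 = 0;  a_2 = 0;  u_2 = (u_1 − 0)/3 = 0
  u_2 = 0;  a_3 = 0;  u_3 = (u_2 − 0)/3 = 0
  u_3 = 0;  a_4 = 0;  u_4 = (u_3 − 0)/3 = 0
Digits: (0, 2, 0, 0, 0).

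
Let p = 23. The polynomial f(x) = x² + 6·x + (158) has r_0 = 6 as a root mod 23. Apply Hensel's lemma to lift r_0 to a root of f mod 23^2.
r_1 = 52 (mod 529)

Hensel: r_{i+1} = r_i − f(r_i)·(f′(r_i))^{-1} mod 23^{i+2}, f′(x) = 2x + 6. Iterate:
  r_0 = 6 (mod 23)
  r_1 = 52 (mod 529)
Final: r = 52 satisfies f(r) ≡ 0 mod 23^2.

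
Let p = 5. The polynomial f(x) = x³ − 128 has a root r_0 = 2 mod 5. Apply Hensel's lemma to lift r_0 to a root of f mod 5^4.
r_3 = 587 (mod 625)

Hensel: r_{i+1} = r_i − f(r_i)/f′(r_i) mod 5^{i+2}, where f′(x) = 3x². Iterate:
  r_0 = 2 (mod 5)
  r_1 = 12 (mod 25)
  r_2 = 87 (mod 125)
  r_3 = 587 (mod 625)
Final: r = 587 with f(r) ≡ 0 mod 5^4.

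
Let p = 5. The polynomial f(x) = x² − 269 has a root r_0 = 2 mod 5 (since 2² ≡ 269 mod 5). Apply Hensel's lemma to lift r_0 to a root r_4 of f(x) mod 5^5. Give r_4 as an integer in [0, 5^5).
r_4 = 3012 (mod 3125)

Hensel's recurrence: r_{i+1} = r_i − f(r_i)·(f′(r_i))^{-1} mod 5^{i+2}, with f′(x) = 2x. Iterate:
  r_0 = 2 (mod 5)
  r_1 = 12 (mod 25)
  r_2 = 12 (mod 125)
  r_3 = 512 (mod 625)
  r_4 = 3012 (mod 3125)
Final: r_4 = 3012, and one checks f(r_4) ≡ 0 mod 5^5.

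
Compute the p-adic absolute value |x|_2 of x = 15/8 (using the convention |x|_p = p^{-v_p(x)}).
|15/8|_2 = 8

Step 1 — compute v_2(x) by factoring powers of 2 out of the numerator and denominator: v_2(15/8) = -3. Step 2 — apply |x|_p = p^{-v_p(x)} = 2^{3} = 8.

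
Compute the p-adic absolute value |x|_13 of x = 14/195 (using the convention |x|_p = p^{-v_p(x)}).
|14/195|_13 = 13

Step 1 — compute v_13(x) by factoring powers of 13 out of the numerator and denominator: v_13(14/195) = -1. Step 2 — apply |x|_p = p^{-v_p(x)} = 13^{1} = 13.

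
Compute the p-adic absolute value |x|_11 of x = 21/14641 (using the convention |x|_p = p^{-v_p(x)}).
|21/14641|_11 = 14641

Step 1 — compute v_11(x) by factoring powers of 11 out of the numerator and denominator: v_11(21/14641) = -4. Step 2 — apply |x|_p = p^{-v_p(x)} = 11^{4} = 14641.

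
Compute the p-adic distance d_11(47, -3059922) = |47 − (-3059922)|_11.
d_11(47, -3059922) = 1/161051

Step 1 — x − y = 47 − (-3059922) = 3059969. Step 2 — v_11(3059969) = 5 (factor: 3059969 = (11^5 · 19); the sign does not affect v_p). Step 3 — |x − y|_11 = 11^{-5} = 1/161051.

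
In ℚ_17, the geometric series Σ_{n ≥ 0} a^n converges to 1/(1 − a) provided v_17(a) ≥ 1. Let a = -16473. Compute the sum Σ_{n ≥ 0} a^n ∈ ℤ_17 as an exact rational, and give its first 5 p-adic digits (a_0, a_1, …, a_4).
Σ a^n = 1/(1 − a) = 1/16474;  first 5 digits = (1, 0, 11, 13, 1)

v_17(a) = 2 ≥ 1, so the series converges in ℤ_17 to 1/(1 − a) = 1/(1 − (-16473)) = 1/16474. Expand this rational in ℤ_17: compute digits iteratively via d_i = x_i mod 17, x_{i+1} = (x_i − d_i)/17. The first 5 digits are (1, 0, 11, 13, 1).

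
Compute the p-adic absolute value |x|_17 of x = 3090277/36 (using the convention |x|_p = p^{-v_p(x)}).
|3090277/36|_17 = 1/83521

Step 1 — compute v_17(x) by factoring powers of 17 out of the numerator and denominator: v_17(3090277/36) = 4. Step 2 — apply |x|_p = p^{-v_p(x)} = 17^{-4} = 1/83521.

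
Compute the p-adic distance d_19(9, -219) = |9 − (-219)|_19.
d_19(9, -219) = 1/19

Step 1 — x − y = 9 − (-219) = 228. Step 2 — v_19(228) = 1 (factor: 228 = (19^1 · 12); the sign does not affect v_p). Step 3 — |x − y|_19 = 19^{-1} = 1/19.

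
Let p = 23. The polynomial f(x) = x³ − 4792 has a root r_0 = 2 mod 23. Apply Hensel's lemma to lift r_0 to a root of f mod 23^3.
r_2 = 7454 (mod 12167)

Hensel: r_{i+1} = r_i − f(r_i)/f′(r_i) mod 23^{i+2}, where f′(x) = 3x². Iterate:
  r_0 = 2 (mod 23)
  r_1 = 48 (mod 529)
  r_2 = 7454 (mod 12167)
Final: r = 7454 with f(r) ≡ 0 mod 23^3.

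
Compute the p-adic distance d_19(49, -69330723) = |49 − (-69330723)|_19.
d_19(49, -69330723) = 1/2476099

Step 1 — x − y = 49 − (-69330723) = 69330772. Step 2 — v_19(69330772) = 5 (factor: 69330772 = (19^5 · 28); the sign does not affect v_p). Step 3 — |x − y|_19 = 19^{-5} = 1/2476099.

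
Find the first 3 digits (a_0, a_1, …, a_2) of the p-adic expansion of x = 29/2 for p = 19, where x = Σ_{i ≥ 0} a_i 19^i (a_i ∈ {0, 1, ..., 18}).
(a_0, …, a_2) = (5, 10, 9)

v_19(29/2) = 0 (numerator and denominator both coprime to 19), so x ∈ ℤ_19^×. Compute digits iteratively via a_i = x_i mod 19, x_{i+1} = (x_i − a_i)/19, with x_0 = x:
  x_0 = 29/2;  a_0 = 5;  x_1 = (x_0 − 5)/19 = 1/2
  x_1 = 1/2;  a_1 = 10;  x_2 = (x_1 − 10)/19 = -1/2
  x_2 = -1/2;  a_2 = 9;  x_3 = (x_2 − 9)/19 = -1/2
Digits: (5, 10, 9).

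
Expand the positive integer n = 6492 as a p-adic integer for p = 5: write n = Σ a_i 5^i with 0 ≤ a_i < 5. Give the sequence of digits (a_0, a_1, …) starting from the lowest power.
(a_0, a_1, …) = (2, 3, 4, 1, 0, 2)

Repeated division by 5 gives the digits low-to-high: 6492 = 2 + 3·5^1 + 4·5^2 + 1·5^3 + 2·5^5. Digit sequence: (2, 3, 4, 1, 0, 2).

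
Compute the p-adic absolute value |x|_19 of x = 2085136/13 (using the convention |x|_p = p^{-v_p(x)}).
|2085136/13|_19 = 1/130321

Step 1 — compute v_19(x) by factoring powers of 19 out of the numerator and denominator: v_19(2085136/13) = 4. Step 2 — apply |x|_p = p^{-v_p(x)} = 19^{-4} = 1/130321.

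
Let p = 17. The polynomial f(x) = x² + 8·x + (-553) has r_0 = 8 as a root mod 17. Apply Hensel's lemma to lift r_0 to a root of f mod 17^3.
r_2 = 1844 (mod 4913)

Hensel: r_{i+1} = r_i − f(r_i)·(f′(r_i))^{-1} mod 17^{i+2}, f′(x) = 2x + 8. Iterate:
  r_0 = 8 (mod 17)
  r_1 = 110 (mod 289)
  r_2 = 1844 (mod 4913)
Final: r = 1844 satisfies f(r) ≡ 0 mod 17^3.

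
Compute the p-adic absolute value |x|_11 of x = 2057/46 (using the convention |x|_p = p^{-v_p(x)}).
|2057/46|_11 = 1/121

Step 1 — compute v_11(x) by factoring powers of 11 out of the numerator and denominator: v_11(2057/46) = 2. Step 2 — apply |x|_p = p^{-v_p(x)} = 11^{-2} = 1/121.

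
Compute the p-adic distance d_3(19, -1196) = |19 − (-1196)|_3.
d_3(19, -1196) = 1/243

Step 1 — x − y = 19 − (-1196) = 1215. Step 2 — v_3(1215) = 5 (factor: 1215 = (3^5 · 5); the sign does not affect v_p). Step 3 — |x − y|_3 = 3^{-5} = 1/243.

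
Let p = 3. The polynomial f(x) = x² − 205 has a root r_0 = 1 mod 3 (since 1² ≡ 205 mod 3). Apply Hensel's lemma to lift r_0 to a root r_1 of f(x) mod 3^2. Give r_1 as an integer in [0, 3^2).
r_1 = 4 (mod 9)

Hensel's recurrence: r_{i+1} = r_i − f(r_i)·(f′(r_i))^{-1} mod 3^{i+2}, with f′(x) = 2x. Iterate:
  r_0 = 1 (mod 3)
  r_1 = 4 (mod 9)
Final: r_1 = 4, and one checks f(r_1) ≡ 0 mod 3^2.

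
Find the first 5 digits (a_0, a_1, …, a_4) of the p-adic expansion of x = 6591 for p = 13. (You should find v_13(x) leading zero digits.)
(a_0, …, a_4) = (0, 0, 0, 3, 0)

v_13(6591) = 3, so a_0 = ... = a_2 = 0. Factor out: x = 13^3 · u with u = 3 a unit in ℤ_13. Expand u iteratively via a_{v+i} = u_i mod 13, u_{i+1} = (u_i − a_{v+i})/13:
  u_0 = 3;  a_3 = 3;  u_1 = (u_0 − 3)/13 = 0
  u_1 = 0;  a_4 = 0;  u_2 = (u_1 − 0)/13 = 0
Digits: (0, 0, 0, 3, 0).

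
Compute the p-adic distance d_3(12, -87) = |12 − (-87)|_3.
d_3(12, -87) = 1/9

Step 1 — x − y = 12 − (-87) = 99. Step 2 — v_3(99) = 2 (factor: 99 = (3^2 · 11); the sign does not affect v_p). Step 3 — |x − y|_3 = 3^{-2} = 1/9.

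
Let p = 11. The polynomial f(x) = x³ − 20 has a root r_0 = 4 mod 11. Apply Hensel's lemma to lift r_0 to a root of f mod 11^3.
r_2 = 1082 (mod 1331)

Hensel: r_{i+1} = r_i − f(r_i)/f′(r_i) mod 11^{i+2}, where f′(x) = 3x². Iterate:
  r_0 = 4 (mod 11)
  r_1 = 114 (mod 121)
  r_2 = 1082 (mod 1331)
Final: r = 1082 with f(r) ≡ 0 mod 11^3.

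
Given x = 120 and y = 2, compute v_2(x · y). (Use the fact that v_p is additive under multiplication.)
v_2(240) = 4

v_p(x) = 3 (factor: 120 = 2^3 · 15); v_p(y) = 1 (factor: 2 = 2^1 · 1). Additivity: v_p(xy) = v_p(x) + v_p(y) = 3 + 1 = 4. (Direct check: xy = 240 = 2^4 · (15).)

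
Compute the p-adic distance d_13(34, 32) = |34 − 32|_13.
d_13(34, 32) = 1

Step 1 — x − y = 34 − 32 = 2. Step 2 — v_13(2) = 0 (factor: 2 = (13^0 · 2); the sign does not affect v_p). Step 3 — |x − y|_13 = 13^{0} = 1.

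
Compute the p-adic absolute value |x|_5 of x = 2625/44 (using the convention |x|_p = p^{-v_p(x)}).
|2625/44|_5 = 1/125

Step 1 — compute v_5(x) by factoring powers of 5 out of the numerator and denominator: v_5(2625/44) = 3. Step 2 — apply |x|_p = p^{-v_p(x)} = 5^{-3} = 1/125.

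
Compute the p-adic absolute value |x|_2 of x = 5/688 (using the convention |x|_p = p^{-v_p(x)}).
|5/688|_2 = 16

Step 1 — compute v_2(x) by factoring powers of 2 out of the numerator and denominator: v_2(5/688) = -4. Step 2 — apply |x|_p = p^{-v_p(x)} = 2^{4} = 16.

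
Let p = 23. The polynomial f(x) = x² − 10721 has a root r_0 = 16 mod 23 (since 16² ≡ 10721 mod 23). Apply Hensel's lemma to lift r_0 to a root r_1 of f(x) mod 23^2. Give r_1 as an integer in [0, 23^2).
r_1 = 62 (mod 529)

Hensel's recurrence: r_{i+1} = r_i − f(r_i)·(f′(r_i))^{-1} mod 23^{i+2}, with f′(x) = 2x. Iterate:
  r_0 = 16 (mod 23)
  r_1 = 62 (mod 529)
Final: r_1 = 62, and one checks f(r_1) ≡ 0 mod 23^2.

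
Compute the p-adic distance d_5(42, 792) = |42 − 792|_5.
d_5(42, 792) = 1/125

Step 1 — x − y = 42 − 792 = -750. Step 2 — v_5(-750) = 3 (factor: -750 = −(5^3 · 6); the sign does not affect v_p). Step 3 — |x − y|_5 = 5^{-3} = 1/125.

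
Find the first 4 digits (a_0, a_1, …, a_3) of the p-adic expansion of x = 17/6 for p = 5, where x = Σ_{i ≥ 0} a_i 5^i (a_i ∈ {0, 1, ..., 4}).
(a_0, …, a_3) = (2, 1, 4, 0)

v_5(17/6) = 0 (numerator and denominator both coprime to 5), so x ∈ ℤ_5^×. Compute digits iteratively via a_i = x_i mod 5, x_{i+1} = (x_i − a_i)/5, with x_0 = x:
  x_0 = 17/6;  a_0 = 2;  x_1 = (x_0 − 2)/5 = 1/6
  x_1 = 1/6;  a_1 = 1;  x_2 = (x_1 − 1)/5 = -1/6
  x_2 = -1/6;  a_2 = 4;  x_3 = (x_2 − 4)/5 = -5/6
  x_3 = -5/6;  a_3 = 0;  x_4 = (x_3 − 0)/5 = -1/6
Digits: (2, 1, 4, 0).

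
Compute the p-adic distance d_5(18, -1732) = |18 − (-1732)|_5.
d_5(18, -1732) = 1/125

Step 1 — x − y = 18 − (-1732) = 1750. Step 2 — v_5(1750) = 3 (factor: 1750 = (5^3 · 14); the sign does not affect v_p). Step 3 — |x − y|_5 = 5^{-3} = 1/125.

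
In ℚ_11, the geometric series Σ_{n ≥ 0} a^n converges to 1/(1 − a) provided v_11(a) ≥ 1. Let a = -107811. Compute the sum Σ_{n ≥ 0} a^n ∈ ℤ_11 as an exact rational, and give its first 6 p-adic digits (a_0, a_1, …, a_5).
Σ a^n = 1/(1 − a) = 1/107812;  first 6 digits = (1, 0, 0, 7, 3, 10)

v_11(a) = 3 ≥ 1, so the series converges in ℤ_11 to 1/(1 − a) = 1/(1 − (-107811)) = 1/107812. Expand this rational in ℤ_11: compute digits iteratively via d_i = x_i mod 11, x_{i+1} = (x_i − d_i)/11. The first 6 digits are (1, 0, 0, 7, 3, 10).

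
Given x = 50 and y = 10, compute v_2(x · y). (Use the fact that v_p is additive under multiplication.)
v_2(500) = 2

v_p(x) = 1 (factor: 50 = 2^1 · 25); v_p(y) = 1 (factor: 10 = 2^1 · 5). Additivity: v_p(xy) = v_p(x) + v_p(y) = 1 + 1 = 2. (Direct check: xy = 500 = 2^2 · (125).)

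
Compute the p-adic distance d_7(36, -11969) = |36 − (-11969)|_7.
d_7(36, -11969) = 1/2401

Step 1 — x − y = 36 − (-11969) = 12005. Step 2 — v_7(12005) = 4 (factor: 12005 = (7^4 · 5); the sign does not affect v_p). Step 3 — |x − y|_7 = 7^{-4} = 1/2401.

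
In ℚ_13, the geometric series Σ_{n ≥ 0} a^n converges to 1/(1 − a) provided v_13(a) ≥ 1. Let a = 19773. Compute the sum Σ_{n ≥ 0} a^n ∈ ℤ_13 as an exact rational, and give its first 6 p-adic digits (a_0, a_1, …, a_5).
Σ a^n = 1/(1 − a) = -1/19772;  first 6 digits = (1, 0, 0, 9, 0, 0)

v_13(a) = 3 ≥ 1, so the series converges in ℤ_13 to 1/(1 − a) = 1/(1 − 19773) = -1/19772. Expand this rational in ℤ_13: compute digits iteratively via d_i = x_i mod 13, x_{i+1} = (x_i − d_i)/13. The first 6 digits are (1, 0, 0, 9, 0, 0).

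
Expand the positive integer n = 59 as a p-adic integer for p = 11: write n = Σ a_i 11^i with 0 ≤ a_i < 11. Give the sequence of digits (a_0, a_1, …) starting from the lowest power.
(a_0, a_1, …) = (4, 5)

Repeated division by 11 gives the digits low-to-high: 59 = 4 + 5·11^1. Digit sequence: (4, 5).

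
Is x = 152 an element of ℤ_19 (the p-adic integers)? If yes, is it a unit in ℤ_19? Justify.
x ∈ ℤ_19 but not a unit; v_19(x) = 1 > 0

ℤ_19 = {x ∈ ℚ_19 : v_19(x) ≥ 0} and ℤ_19^× = {x ∈ ℤ_19 : v_19(x) = 0}. Here v_19(152) = v_19(num) − v_19(den) = 1; compare against these criteria.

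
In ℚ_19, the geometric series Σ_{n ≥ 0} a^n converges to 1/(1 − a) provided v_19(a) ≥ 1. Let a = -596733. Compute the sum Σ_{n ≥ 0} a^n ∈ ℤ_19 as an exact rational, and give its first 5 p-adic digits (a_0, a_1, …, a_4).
Σ a^n = 1/(1 − a) = 1/596734;  first 5 digits = (1, 0, 0, 8, 14)

v_19(a) = 3 ≥ 1, so the series converges in ℤ_19 to 1/(1 − a) = 1/(1 − (-596733)) = 1/596734. Expand this rational in ℤ_19: compute digits iteratively via d_i = x_i mod 19, x_{i+1} = (x_i − d_i)/19. The first 5 digits are (1, 0, 0, 8, 14).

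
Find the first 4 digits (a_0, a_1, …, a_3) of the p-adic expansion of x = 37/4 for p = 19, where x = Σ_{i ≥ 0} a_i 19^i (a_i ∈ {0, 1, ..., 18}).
(a_0, …, a_3) = (14, 14, 4, 14)

v_19(37/4) = 0 (numerator and denominator both coprime to 19), so x ∈ ℤ_19^×. Compute digits iteratively via a_i = x_i mod 19, x_{i+1} = (x_i − a_i)/19, with x_0 = x:
  x_0 = 37/4;  a_0 = 14;  x_1 = (x_0 − 14)/19 = -1/4
  x_1 = -1/4;  a_1 = 14;  x_2 = (x_1 − 14)/19 = -3/4
  x_2 = -3/4;  a_2 = 4;  x_3 = (x_2 − 4)/19 = -1/4
  x_3 = -1/4;  a_3 = 14;  x_4 = (x_3 − 14)/19 = -3/4
Digits: (14, 14, 4, 14).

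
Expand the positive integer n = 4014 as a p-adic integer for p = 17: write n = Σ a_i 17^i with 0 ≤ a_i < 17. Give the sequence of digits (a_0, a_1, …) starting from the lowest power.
(a_0, a_1, …) = (2, 15, 13)

Repeated division by 17 gives the digits low-to-high: 4014 = 2 + 15·17^1 + 13·17^2. Digit sequence: (2, 15, 13).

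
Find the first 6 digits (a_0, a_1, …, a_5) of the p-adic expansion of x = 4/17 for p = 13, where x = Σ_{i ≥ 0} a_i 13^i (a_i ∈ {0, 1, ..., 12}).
(a_0, …, a_5) = (1, 3, 12, 9, 0, 3)

v_13(4/17) = 0 (numerator and denominator both coprime to 13), so x ∈ ℤ_13^×. Compute digits iteratively via a_i = x_i mod 13, x_{i+1} = (x_i − a_i)/13, with x_0 = x:
  x_0 = 4/17;  a_0 = 1;  x_1 = (x_0 − 1)/13 = -1/17
  x_1 = -1/17;  a_1 = 3;  x_2 = (x_1 − 3)/13 = -4/17
  x_2 = -4/17;  a_2 = 12;  x_3 = (x_2 − 12)/13 = -16/17
  x_3 = -16/17;  a_3 = 9;  x_4 = (x_3 − 9)/13 = -13/17
  x_4 = -13/17;  a_4 = 0;  x_5 = (x_4 − 0)/13 = -1/17
  x_5 = -1/17;  a_5 = 3;  x_6 = (x_5 − 3)/13 = -4/17
Digits: (1, 3, 12, 9, 0, 3).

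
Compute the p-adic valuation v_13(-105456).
v_13(-105456) = 3

v_13(n) is the largest exponent k such that 13^k divides n. Factor out: -105456 = -13^3 · 48. (Sign doesn't affect v_p.) So v_13(-105456) = 3.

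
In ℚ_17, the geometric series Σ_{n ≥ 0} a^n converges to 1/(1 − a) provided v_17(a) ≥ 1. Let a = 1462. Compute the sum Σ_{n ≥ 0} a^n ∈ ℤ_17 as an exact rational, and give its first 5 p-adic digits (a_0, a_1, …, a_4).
Σ a^n = 1/(1 − a) = -1/1461;  first 5 digits = (1, 1, 6, 11, 7)

v_17(a) = 1 ≥ 1, so the series converges in ℤ_17 to 1/(1 − a) = 1/(1 − 1462) = -1/1461. Expand this rational in ℤ_17: compute digits iteratively via d_i = x_i mod 17, x_{i+1} = (x_i − d_i)/17. The first 5 digits are (1, 1, 6, 11, 7).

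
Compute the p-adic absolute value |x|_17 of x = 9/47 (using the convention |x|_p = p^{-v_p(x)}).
|9/47|_17 = 1

Step 1 — compute v_17(x) by factoring powers of 17 out of the numerator and denominator: v_17(9/47) = 0. Step 2 — apply |x|_p = p^{-v_p(x)} = 17^{0} = 1.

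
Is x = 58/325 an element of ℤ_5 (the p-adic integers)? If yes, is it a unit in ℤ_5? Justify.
x ∉ ℤ_5 (v_5(x) = -2 < 0)

ℤ_5 = {x ∈ ℚ_5 : v_5(x) ≥ 0} and ℤ_5^× = {x ∈ ℤ_5 : v_5(x) = 0}. Here v_5(58/325) = v_5(num) − v_5(den) = -2; compare against these criteria.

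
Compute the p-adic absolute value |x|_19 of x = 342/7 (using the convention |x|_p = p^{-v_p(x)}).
|342/7|_19 = 1/19

Step 1 — compute v_19(x) by factoring powers of 19 out of the numerator and denominator: v_19(342/7) = 1. Step 2 — apply |x|_p = p^{-v_p(x)} = 19^{-1} = 1/19.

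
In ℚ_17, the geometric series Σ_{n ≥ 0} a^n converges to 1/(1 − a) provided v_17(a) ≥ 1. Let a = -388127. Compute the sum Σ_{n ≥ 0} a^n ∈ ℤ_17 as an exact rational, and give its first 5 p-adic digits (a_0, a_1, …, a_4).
Σ a^n = 1/(1 − a) = 1/388128;  first 5 digits = (1, 0, 0, 6, 12)

v_17(a) = 3 ≥ 1, so the series converges in ℤ_17 to 1/(1 − a) = 1/(1 − (-388127)) = 1/388128. Expand this rational in ℤ_17: compute digits iteratively via d_i = x_i mod 17, x_{i+1} = (x_i − d_i)/17. The first 5 digits are (1, 0, 0, 6, 12).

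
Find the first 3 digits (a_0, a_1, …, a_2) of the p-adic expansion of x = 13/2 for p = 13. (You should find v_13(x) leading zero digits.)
(a_0, …, a_2) = (0, 7, 6)

v_13(13/2) = 1, so a_0 = ... = a_0 = 0. Factor out: x = 13^1 · u with u = 1/2 a unit in ℤ_13. Expand u iteratively via a_{v+i} = u_i mod 13, u_{i+1} = (u_i − a_{v+i})/13:
  u_0 = 1/2;  a_1 = 7;  u_1 = (u_0 − 7)/13 = -1/2
  u_1 = -1/2;  a_2 = 6;  u_2 = (u_1 − 6)/13 = -1/2
Digits: (0, 7, 6).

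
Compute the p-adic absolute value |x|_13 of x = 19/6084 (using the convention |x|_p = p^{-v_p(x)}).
|19/6084|_13 = 169

Step 1 — compute v_13(x) by factoring powers of 13 out of the numerator and denominator: v_13(19/6084) = -2. Step 2 — apply |x|_p = p^{-v_p(x)} = 13^{2} = 169.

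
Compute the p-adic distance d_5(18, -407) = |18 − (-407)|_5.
d_5(18, -407) = 1/25

Step 1 — x − y = 18 − (-407) = 425. Step 2 — v_5(425) = 2 (factor: 425 = (5^2 · 17); the sign does not affect v_p). Step 3 — |x − y|_5 = 5^{-2} = 1/25.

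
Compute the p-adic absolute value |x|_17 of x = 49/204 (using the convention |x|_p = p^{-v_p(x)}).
|49/204|_17 = 17

Step 1 — compute v_17(x) by factoring powers of 17 out of the numerator and denominator: v_17(49/204) = -1. Step 2 — apply |x|_p = p^{-v_p(x)} = 17^{1} = 17.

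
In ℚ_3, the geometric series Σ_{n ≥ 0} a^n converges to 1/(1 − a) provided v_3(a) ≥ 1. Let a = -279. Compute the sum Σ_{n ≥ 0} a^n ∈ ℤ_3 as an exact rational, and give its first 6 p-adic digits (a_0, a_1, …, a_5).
Σ a^n = 1/(1 − a) = 1/280;  first 6 digits = (1, 0, 2, 1, 0, 1)

v_3(a) = 2 ≥ 1, so the series converges in ℤ_3 to 1/(1 − a) = 1/(1 − (-279)) = 1/280. Expand this rational in ℤ_3: compute digits iteratively via d_i = x_i mod 3, x_{i+1} = (x_i − d_i)/3. The first 6 digits are (1, 0, 2, 1, 0, 1).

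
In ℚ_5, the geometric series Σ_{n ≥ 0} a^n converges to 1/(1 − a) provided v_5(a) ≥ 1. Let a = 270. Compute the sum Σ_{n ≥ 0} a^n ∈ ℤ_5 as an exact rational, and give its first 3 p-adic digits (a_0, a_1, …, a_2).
Σ a^n = 1/(1 − a) = -1/269;  first 3 digits = (1, 4, 1)

v_5(a) = 1 ≥ 1, so the series converges in ℤ_5 to 1/(1 − a) = 1/(1 − 270) = -1/269. Expand this rational in ℤ_5: compute digits iteratively via d_i = x_i mod 5, x_{i+1} = (x_i − d_i)/5. The first 3 digits are (1, 4, 1).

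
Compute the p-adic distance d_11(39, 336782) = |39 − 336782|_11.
d_11(39, 336782) = 1/14641

Step 1 — x − y = 39 − 336782 = -336743. Step 2 — v_11(-336743) = 4 (factor: -336743 = −(11^4 · 23); the sign does not affect v_p). Step 3 — |x − y|_11 = 11^{-4} = 1/14641.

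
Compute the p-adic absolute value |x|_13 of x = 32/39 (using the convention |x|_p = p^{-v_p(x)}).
|32/39|_13 = 13

Step 1 — compute v_13(x) by factoring powers of 13 out of the numerator and denominator: v_13(32/39) = -1. Step 2 — apply |x|_p = p^{-v_p(x)} = 13^{1} = 13.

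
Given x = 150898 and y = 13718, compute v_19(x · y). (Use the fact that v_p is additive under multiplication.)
v_19(2070018764) = 6

v_p(x) = 3 (factor: 150898 = 19^3 · 22); v_p(y) = 3 (factor: 13718 = 19^3 · 2). Additivity: v_p(xy) = v_p(x) + v_p(y) = 3 + 3 = 6. (Direct check: xy = 2070018764 = 19^6 · (44).)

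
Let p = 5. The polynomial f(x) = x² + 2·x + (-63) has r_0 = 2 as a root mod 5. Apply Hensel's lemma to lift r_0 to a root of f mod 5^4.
r_3 = 7 (mod 625)

Hensel: r_{i+1} = r_i − f(r_i)·(f′(r_i))^{-1} mod 5^{i+2}, f′(x) = 2x + 2. Iterate:
  r_0 = 2 (mod 5)
  r_1 = 7 (mod 25)
  r_2 = 7 (mod 125)
  r_3 = 7 (mod 625)
Final: r = 7 satisfies f(r) ≡ 0 mod 5^4.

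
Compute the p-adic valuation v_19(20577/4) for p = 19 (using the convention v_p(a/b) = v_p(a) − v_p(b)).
v_19(20577/4) = 3

Factor powers of 19 from the numerator and denominator of the reduced fraction: 20577 = 19^3 · 3 and 4 = 19^0 · 4. Apply v_p(a/b) = v_p(a) − v_p(b): v_19(20577/4) = 3 − 0 = 3.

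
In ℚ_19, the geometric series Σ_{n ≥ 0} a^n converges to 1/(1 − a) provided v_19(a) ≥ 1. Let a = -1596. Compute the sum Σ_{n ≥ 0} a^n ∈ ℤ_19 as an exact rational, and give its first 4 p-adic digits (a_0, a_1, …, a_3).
Σ a^n = 1/(1 − a) = 1/1597;  first 4 digits = (1, 11, 2, 11)

v_19(a) = 1 ≥ 1, so the series converges in ℤ_19 to 1/(1 − a) = 1/(1 − (-1596)) = 1/1597. Expand this rational in ℤ_19: compute digits iteratively via d_i = x_i mod 19, x_{i+1} = (x_i − d_i)/19. The first 4 digits are (1, 11, 2, 11).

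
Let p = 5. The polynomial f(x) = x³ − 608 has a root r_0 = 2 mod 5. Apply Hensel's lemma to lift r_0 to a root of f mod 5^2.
r_1 = 2 (mod 25)

Hensel: r_{i+1} = r_i − f(r_i)/f′(r_i) mod 5^{i+2}, where f′(x) = 3x². Iterate:
  r_0 = 2 (mod 5)
  r_1 = 2 (mod 25)
Final: r = 2 with f(r) ≡ 0 mod 5^2.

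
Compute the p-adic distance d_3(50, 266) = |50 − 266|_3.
d_3(50, 266) = 1/27

Step 1 — x − y = 50 − 266 = -216. Step 2 — v_3(-216) = 3 (factor: -216 = −(3^3 · 8); the sign does not affect v_p). Step 3 — |x − y|_3 = 3^{-3} = 1/27.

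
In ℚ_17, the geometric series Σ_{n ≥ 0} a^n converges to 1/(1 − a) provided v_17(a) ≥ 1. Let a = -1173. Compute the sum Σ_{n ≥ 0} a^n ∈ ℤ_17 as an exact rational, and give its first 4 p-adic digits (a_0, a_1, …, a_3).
Σ a^n = 1/(1 − a) = 1/1174;  first 4 digits = (1, 16, 13, 6)

v_17(a) = 1 ≥ 1, so the series converges in ℤ_17 to 1/(1 − a) = 1/(1 − (-1173)) = 1/1174. Expand this rational in ℤ_17: compute digits iteratively via d_i = x_i mod 17, x_{i+1} = (x_i − d_i)/17. The first 4 digits are (1, 16, 13, 6).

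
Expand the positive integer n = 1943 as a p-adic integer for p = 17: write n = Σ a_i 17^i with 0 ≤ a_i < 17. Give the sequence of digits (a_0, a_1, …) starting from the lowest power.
(a_0, a_1, …) = (5, 12, 6)

Repeated division by 17 gives the digits low-to-high: 1943 = 5 + 12·17^1 + 6·17^2. Digit sequence: (5, 12, 6).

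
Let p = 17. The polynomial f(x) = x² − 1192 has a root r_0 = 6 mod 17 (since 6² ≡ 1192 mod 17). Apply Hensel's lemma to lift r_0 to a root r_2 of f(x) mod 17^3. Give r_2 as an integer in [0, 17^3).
r_2 = 1740 (mod 4913)

Hensel's recurrence: r_{i+1} = r_i − f(r_i)·(f′(r_i))^{-1} mod 17^{i+2}, with f′(x) = 2x. Iterate:
  r_0 = 6 (mod 17)
  r_1 = 6 (mod 289)
  r_2 = 1740 (mod 4913)
Final: r_2 = 1740, and one checks f(r_2) ≡ 0 mod 17^3.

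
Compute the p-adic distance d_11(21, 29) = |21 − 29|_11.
d_11(21, 29) = 1

Step 1 — x − y = 21 − 29 = -8. Step 2 — v_11(-8) = 0 (factor: -8 = −(11^0 · 8); the sign does not affect v_p). Step 3 — |x − y|_11 = 11^{0} = 1.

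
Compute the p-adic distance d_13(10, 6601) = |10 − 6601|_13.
d_13(10, 6601) = 1/2197

Step 1 — x − y = 10 − 6601 = -6591. Step 2 — v_13(-6591) = 3 (factor: -6591 = −(13^3 · 3); the sign does not affect v_p). Step 3 — |x − y|_13 = 13^{-3} = 1/2197.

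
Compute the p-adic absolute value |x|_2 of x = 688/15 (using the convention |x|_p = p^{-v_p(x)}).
|688/15|_2 = 1/16

Step 1 — compute v_2(x) by factoring powers of 2 out of the numerator and denominator: v_2(688/15) = 4. Step 2 — apply |x|_p = p^{-v_p(x)} = 2^{-4} = 1/16.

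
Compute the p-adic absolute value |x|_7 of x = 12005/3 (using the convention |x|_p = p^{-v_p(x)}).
|12005/3|_7 = 1/2401

Step 1 — compute v_7(x) by factoring powers of 7 out of the numerator and denominator: v_7(12005/3) = 4. Step 2 — apply |x|_p = p^{-v_p(x)} = 7^{-4} = 1/2401.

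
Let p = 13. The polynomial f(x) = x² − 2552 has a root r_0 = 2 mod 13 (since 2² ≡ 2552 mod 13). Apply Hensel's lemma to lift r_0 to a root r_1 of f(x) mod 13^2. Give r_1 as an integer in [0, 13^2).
r_1 = 132 (mod 169)

Hensel's recurrence: r_{i+1} = r_i − f(r_i)·(f′(r_i))^{-1} mod 13^{i+2}, with f′(x) = 2x. Iterate:
  r_0 = 2 (mod 13)
  r_1 = 132 (mod 169)
Final: r_1 = 132, and one checks f(r_1) ≡ 0 mod 13^2.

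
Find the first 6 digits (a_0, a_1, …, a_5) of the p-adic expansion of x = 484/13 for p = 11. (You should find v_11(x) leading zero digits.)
(a_0, …, a_5) = (0, 0, 2, 10, 5, 2)

v_11(484/13) = 2, so a_0 = ... = a_1 = 0. Factor out: x = 11^2 · u with u = 4/13 a unit in ℤ_11. Expand u iteratively via a_{v+i} = u_i mod 11, u_{i+1} = (u_i − a_{v+i})/11:
  u_0 = 4/13;  a_2 = 2;  u_1 = (u_0 − 2)/11 = -2/13
  u_1 = -2/13;  a_3 = 10;  u_2 = (u_1 − 10)/11 = -12/13
  u_2 = -12/13;  a_4 = 5;  u_3 = (u_2 − 5)/11 = -7/13
  u_3 = -7/13;  a_5 = 2;  u_4 = (u_3 − 2)/11 = -3/13
Digits: (0, 0, 2, 10, 5, 2).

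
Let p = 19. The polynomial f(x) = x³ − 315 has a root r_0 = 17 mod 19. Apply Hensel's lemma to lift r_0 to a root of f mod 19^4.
r_3 = 22798 (mod 130321)

Hensel: r_{i+1} = r_i − f(r_i)/f′(r_i) mod 19^{i+2}, where f′(x) = 3x². Iterate:
  r_0 = 17 (mod 19)
  r_1 = 55 (mod 361)
  r_2 = 2221 (mod 6859)
  r_3 = 22798 (mod 130321)
Final: r = 22798 with f(r) ≡ 0 mod 19^4.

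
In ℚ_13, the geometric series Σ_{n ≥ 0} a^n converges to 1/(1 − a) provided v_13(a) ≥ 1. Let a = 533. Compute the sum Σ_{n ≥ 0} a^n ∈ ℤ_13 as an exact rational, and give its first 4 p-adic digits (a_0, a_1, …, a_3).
Σ a^n = 1/(1 − a) = -1/532;  first 4 digits = (1, 2, 7, 7)

v_13(a) = 1 ≥ 1, so the series converges in ℤ_13 to 1/(1 − a) = 1/(1 − 533) = -1/532. Expand this rational in ℤ_13: compute digits iteratively via d_i = x_i mod 13, x_{i+1} = (x_i − d_i)/13. The first 4 digits are (1, 2, 7, 7).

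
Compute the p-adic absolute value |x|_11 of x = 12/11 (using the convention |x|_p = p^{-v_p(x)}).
|12/11|_11 = 11

Step 1 — compute v_11(x) by factoring powers of 11 out of the numerator and denominator: v_11(12/11) = -1. Step 2 — apply |x|_p = p^{-v_p(x)} = 11^{1} = 11.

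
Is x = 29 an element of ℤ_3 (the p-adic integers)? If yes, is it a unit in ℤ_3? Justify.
x ∈ ℤ_3^× (unit); v_3(x) = 0

ℤ_3 = {x ∈ ℚ_3 : v_3(x) ≥ 0} and ℤ_3^× = {x ∈ ℤ_3 : v_3(x) = 0}. Here v_3(29) = v_3(num) − v_3(den) = 0; compare against these criteria.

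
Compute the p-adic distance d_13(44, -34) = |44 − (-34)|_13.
d_13(44, -34) = 1/13

Step 1 — x − y = 44 − (-34) = 78. Step 2 — v_13(78) = 1 (factor: 78 = (13^1 · 6); the sign does not affect v_p). Step 3 — |x − y|_13 = 13^{-1} = 1/13.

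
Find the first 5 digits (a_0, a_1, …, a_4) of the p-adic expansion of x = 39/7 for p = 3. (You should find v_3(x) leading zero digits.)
(a_0, …, a_4) = (0, 1, 2, 2, 0)

v_3(39/7) = 1, so a_0 = ... = a_0 = 0. Factor out: x = 3^1 · u with u = 13/7 a unit in ℤ_3. Expand u iteratively via a_{v+i} = u_i mod 3, u_{i+1} = (u_i − a_{v+i})/3:
  u_0 = 13/7;  a_1 = 1;  u_1 = (u_0 − 1)/3 = 2/7
  u_1 = 2/7;  a_2 = 2;  u_2 = (u_1 − 2)/3 = -4/7
  u_2 = -4/7;  a_3 = 2;  u_3 = (u_2 − 2)/3 = -6/7
  u_3 = -6/7;  a_4 = 0;  u_4 = (u_3 − 0)/3 = -2/7
Digits: (0, 1, 2, 2, 0).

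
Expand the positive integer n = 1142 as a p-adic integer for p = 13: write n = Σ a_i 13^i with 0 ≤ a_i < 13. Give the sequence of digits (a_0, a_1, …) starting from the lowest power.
(a_0, a_1, …) = (11, 9, 6)

Repeated division by 13 gives the digits low-to-high: 1142 = 11 + 9·13^1 + 6·13^2. Digit sequence: (11, 9, 6).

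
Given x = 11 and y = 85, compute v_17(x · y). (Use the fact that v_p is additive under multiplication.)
v_17(935) = 1

v_p(x) = 0 (factor: 11 = 17^0 · 11); v_p(y) = 1 (factor: 85 = 17^1 · 5). Additivity: v_p(xy) = v_p(x) + v_p(y) = 0 + 1 = 1. (Direct check: xy = 935 = 17^1 · (55).)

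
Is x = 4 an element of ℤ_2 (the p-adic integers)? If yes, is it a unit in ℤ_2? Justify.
x ∈ ℤ_2 but not a unit; v_2(x) = 2 > 0

ℤ_2 = {x ∈ ℚ_2 : v_2(x) ≥ 0} and ℤ_2^× = {x ∈ ℤ_2 : v_2(x) = 0}. Here v_2(4) = v_2(num) − v_2(den) = 2; compare against these criteria.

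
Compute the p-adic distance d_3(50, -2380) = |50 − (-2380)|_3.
d_3(50, -2380) = 1/243

Step 1 — x − y = 50 − (-2380) = 2430. Step 2 — v_3(2430) = 5 (factor: 2430 = (3^5 · 10); the sign does not affect v_p). Step 3 — |x − y|_3 = 3^{-5} = 1/243.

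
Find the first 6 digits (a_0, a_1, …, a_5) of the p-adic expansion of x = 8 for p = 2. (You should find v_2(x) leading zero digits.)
(a_0, …, a_5) = (0, 0, 0, 1, 0, 0)

v_2(8) = 3, so a_0 = ... = a_2 = 0. Factor out: x = 2^3 · u with u = 1 a unit in ℤ_2. Expand u iteratively via a_{v+i} = u_i mod 2, u_{i+1} = (u_i − a_{v+i})/2:
  u_0 = 1;  a_3 = 1;  u_1 = (u_0 − 1)/2 = 0
  u_1 = 0;  a_4 = 0;  u_2 = (u_1 − 0)/2 = 0
  u_2 = 0;  a_5 = 0;  u_3 = (u_2 − 0)/2 = 0
Digits: (0, 0, 0, 1, 0, 0).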